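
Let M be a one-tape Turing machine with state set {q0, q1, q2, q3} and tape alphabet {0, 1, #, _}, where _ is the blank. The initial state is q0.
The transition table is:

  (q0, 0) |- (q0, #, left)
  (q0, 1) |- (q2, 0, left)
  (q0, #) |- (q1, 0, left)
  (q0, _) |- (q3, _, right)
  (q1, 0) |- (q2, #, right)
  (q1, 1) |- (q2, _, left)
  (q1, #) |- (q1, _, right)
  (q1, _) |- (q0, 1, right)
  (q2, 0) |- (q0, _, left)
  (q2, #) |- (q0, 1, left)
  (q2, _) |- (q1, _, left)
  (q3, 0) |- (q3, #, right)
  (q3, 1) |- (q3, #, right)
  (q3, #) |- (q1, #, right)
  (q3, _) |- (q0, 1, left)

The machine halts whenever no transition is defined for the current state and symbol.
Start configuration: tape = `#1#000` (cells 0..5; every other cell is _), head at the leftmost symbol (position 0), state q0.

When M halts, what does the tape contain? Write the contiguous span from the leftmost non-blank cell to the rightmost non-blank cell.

state=q0 head=0 tape=___[#]1#000   (q0,#)→(q1,0,left)
state=q1 head=-1 tape=__[_]01#000   (q1,_)→(q0,1,right)
state=q0 head=0 tape=__1[0]1#000   (q0,0)→(q0,#,left)
state=q0 head=-1 tape=__[1]#1#000   (q0,1)→(q2,0,left)
state=q2 head=-2 tape=_[_]0#1#000   (q2,_)→(q1,_,left)
state=q1 head=-3 tape=[_]_0#1#000   (q1,_)→(q0,1,right)
state=q0 head=-2 tape=1[_]0#1#000   (q0,_)→(q3,_,right)
state=q3 head=-1 tape=1_[0]#1#000   (q3,0)→(q3,#,right)
state=q3 head=0 tape=1_#[#]1#000   (q3,#)→(q1,#,right)
state=q1 head=1 tape=1_##[1]#000   (q1,1)→(q2,_,left)
state=q2 head=0 tape=1_#[#]_#000   (q2,#)→(q0,1,left)
state=q0 head=-1 tape=1_[#]1_#000   (q0,#)→(q1,0,left)
state=q1 head=-2 tape=1[_]01_#000   (q1,_)→(q0,1,right)
state=q0 head=-1 tape=11[0]1_#000   (q0,0)→(q0,#,left)
state=q0 head=-2 tape=1[1]#1_#000   (q0,1)→(q2,0,left)
state=q2 head=-3 tape=[1]0#1_#000
The non-blank tape span at halt is 10#1_#000.

10#1_#000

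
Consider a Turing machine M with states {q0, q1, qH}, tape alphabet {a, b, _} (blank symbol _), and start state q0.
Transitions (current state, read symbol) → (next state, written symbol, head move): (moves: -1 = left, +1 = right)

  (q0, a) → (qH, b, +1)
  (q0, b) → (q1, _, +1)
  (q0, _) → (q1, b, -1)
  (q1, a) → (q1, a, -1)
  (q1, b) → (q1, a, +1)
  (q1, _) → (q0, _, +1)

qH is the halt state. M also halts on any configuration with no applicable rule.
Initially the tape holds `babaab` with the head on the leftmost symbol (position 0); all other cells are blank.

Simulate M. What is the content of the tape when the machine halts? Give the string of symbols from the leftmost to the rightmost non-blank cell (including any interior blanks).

bbaab

state=q0 head=0 tape=[b]abaab   (q0,b)→(q1,_,+1)
state=q1 head=1 tape=_[a]baab   (q1,a)→(q1,a,-1)
state=q1 head=0 tape=[_]abaab   (q1,_)→(q0,_,+1)
state=q0 head=1 tape=_[a]baab   (q0,a)→(qH,b,+1)
state=qH head=2 tape=_b[b]aab
The non-blank tape span at halt is bbaab.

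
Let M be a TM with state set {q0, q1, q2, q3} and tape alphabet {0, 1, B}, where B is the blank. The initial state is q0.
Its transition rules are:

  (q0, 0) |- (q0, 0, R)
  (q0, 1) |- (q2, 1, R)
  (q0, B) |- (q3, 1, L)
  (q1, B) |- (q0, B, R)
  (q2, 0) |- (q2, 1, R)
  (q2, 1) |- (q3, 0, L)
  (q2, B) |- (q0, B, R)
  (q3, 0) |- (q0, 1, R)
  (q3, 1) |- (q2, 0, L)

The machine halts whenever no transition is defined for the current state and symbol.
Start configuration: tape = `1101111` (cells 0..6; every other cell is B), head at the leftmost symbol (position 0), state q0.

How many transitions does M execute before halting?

37

q0 | B[1]101111BB   read 1 → write 1, move R, go to q2
q2 | B1[1]01111BB   read 1 → write 0, move L, go to q3
q3 | B[1]001111BB   read 1 → write 0, move L, go to q2
q2 | [B]0001111BB   read B → write B, move R, go to q0
q0 | B[0]001111BB   read 0 → write 0, move R, go to q0
q0 | B0[0]01111BB   read 0 → write 0, move R, go to q0
q0 | B00[0]1111BB   read 0 → write 0, move R, go to q0
q0 | B000[1]111BB   read 1 → write 1, move R, go to q2
q2 | B0001[1]11BB   read 1 → write 0, move L, go to q3
q3 | B000[1]011BB   read 1 → write 0, move L, go to q2
q2 | B00[0]0011BB   read 0 → write 1, move R, go to q2
q2 | B001[0]011BB   read 0 → write 1, move R, go to q2
q2 | B0011[0]11BB   read 0 → write 1, move R, go to q2
q2 | B00111[1]1BB   read 1 → write 0, move L, go to q3
q3 | B0011[1]01BB   read 1 → write 0, move L, go to q2
q2 | B001[1]001BB   read 1 → write 0, move L, go to q3
q3 | B00[1]0001BB   read 1 → write 0, move L, go to q2
q2 | B0[0]00001BB   read 0 → write 1, move R, go to q2
q2 | B01[0]0001BB   read 0 → write 1, move R, go to q2
q2 | B011[0]001BB   read 0 → write 1, move R, go to q2
q2 | B0111[0]01BB   read 0 → write 1, move R, go to q2
q2 | B01111[0]1BB   read 0 → write 1, move R, go to q2
q2 | B011111[1]BB   read 1 → write 0, move L, go to q3
q3 | B01111[1]0BB   read 1 → write 0, move L, go to q2
q2 | B0111[1]00BB   read 1 → write 0, move L, go to q3
q3 | B011[1]000BB   read 1 → write 0, move L, go to q2
q2 | B01[1]0000BB   read 1 → write 0, move L, go to q3
q3 | B0[1]00000BB   read 1 → write 0, move L, go to q2
q2 | B[0]000000BB   read 0 → write 1, move R, go to q2
q2 | B1[0]00000BB   read 0 → write 1, move R, go to q2
q2 | B11[0]0000BB   read 0 → write 1, move R, go to q2
q2 | B111[0]000BB   read 0 → write 1, move R, go to q2
q2 | B1111[0]00BB   read 0 → write 1, move R, go to q2
q2 | B11111[0]0BB   read 0 → write 1, move R, go to q2
q2 | B111111[0]BB   read 0 → write 1, move R, go to q2
q2 | B1111111[B]B   read B → write B, move R, go to q0
q0 | B1111111B[B]   read B → write 1, move L, go to q3
q3 | B1111111[B]1
M halts after 37 transitions.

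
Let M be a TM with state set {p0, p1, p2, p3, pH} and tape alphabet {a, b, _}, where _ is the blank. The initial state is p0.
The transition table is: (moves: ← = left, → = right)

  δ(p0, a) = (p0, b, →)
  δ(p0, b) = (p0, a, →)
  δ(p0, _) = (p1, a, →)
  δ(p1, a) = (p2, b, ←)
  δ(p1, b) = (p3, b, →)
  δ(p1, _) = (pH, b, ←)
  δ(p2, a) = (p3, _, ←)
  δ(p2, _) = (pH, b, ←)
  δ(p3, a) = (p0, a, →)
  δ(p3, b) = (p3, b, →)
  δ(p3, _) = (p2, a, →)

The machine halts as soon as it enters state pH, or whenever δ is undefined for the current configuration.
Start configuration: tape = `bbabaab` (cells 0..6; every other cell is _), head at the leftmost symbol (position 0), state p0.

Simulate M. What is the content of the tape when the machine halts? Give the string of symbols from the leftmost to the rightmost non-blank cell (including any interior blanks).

aababbaab

p0 | [b]babaab__   read b → write a, move →, go to p0
p0 | a[b]abaab__   read b → write a, move →, go to p0
p0 | aa[a]baab__   read a → write b, move →, go to p0
p0 | aab[b]aab__   read b → write a, move →, go to p0
p0 | aaba[a]ab__   read a → write b, move →, go to p0
p0 | aabab[a]b__   read a → write b, move →, go to p0
p0 | aababb[b]__   read b → write a, move →, go to p0
p0 | aababba[_]_   read _ → write a, move →, go to p1
p1 | aababbaa[_]   read _ → write b, move ←, go to pH
pH | aababba[a]b
The non-blank tape span at halt is aababbaab.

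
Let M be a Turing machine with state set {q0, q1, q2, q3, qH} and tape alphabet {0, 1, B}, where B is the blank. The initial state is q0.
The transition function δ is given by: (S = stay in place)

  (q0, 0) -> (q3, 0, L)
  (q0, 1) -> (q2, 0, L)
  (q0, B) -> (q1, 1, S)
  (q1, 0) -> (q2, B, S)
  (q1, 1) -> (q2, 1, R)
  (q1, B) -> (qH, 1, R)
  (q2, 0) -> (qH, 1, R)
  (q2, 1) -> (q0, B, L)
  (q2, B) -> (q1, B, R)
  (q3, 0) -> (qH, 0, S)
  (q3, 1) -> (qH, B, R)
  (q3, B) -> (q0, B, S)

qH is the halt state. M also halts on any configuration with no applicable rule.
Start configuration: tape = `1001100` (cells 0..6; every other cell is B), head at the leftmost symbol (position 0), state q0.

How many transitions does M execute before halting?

15

q0 | B[1]001100   read 1 → write 0, move L, go to q2
q2 | [B]0001100   read B → write B, move R, go to q1
q1 | B[0]001100   read 0 → write B, move S, go to q2
q2 | B[B]001100   read B → write B, move R, go to q1
q1 | BB[0]01100   read 0 → write B, move S, go to q2
q2 | BB[B]01100   read B → write B, move R, go to q1
q1 | BBB[0]1100   read 0 → write B, move S, go to q2
q2 | BBB[B]1100   read B → write B, move R, go to q1
q1 | BBBB[1]100   read 1 → write 1, move R, go to q2
q2 | BBBB1[1]00   read 1 → write B, move L, go to q0
q0 | BBBB[1]B00   read 1 → write 0, move L, go to q2
q2 | BBB[B]0B00   read B → write B, move R, go to q1
q1 | BBBB[0]B00   read 0 → write B, move S, go to q2
q2 | BBBB[B]B00   read B → write B, move R, go to q1
q1 | BBBBB[B]00   read B → write 1, move R, go to qH
qH | BBBBB1[0]0
M halts after 15 transitions.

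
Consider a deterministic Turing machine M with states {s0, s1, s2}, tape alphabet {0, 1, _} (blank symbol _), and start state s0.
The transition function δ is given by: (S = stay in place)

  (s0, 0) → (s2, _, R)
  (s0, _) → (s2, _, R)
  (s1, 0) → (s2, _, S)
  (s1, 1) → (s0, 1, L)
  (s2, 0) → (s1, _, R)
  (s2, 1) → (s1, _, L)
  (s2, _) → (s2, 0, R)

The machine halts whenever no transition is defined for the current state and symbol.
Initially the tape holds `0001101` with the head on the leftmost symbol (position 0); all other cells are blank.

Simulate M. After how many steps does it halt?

16

state=s0 head=0 tape=[0]001101   (s0,0)→(s2,_,R)
state=s2 head=1 tape=_[0]01101   (s2,0)→(s1,_,R)
state=s1 head=2 tape=__[0]1101   (s1,0)→(s2,_,S)
state=s2 head=2 tape=__[_]1101   (s2,_)→(s2,0,R)
state=s2 head=3 tape=__0[1]101   (s2,1)→(s1,_,L)
state=s1 head=2 tape=__[0]_101   (s1,0)→(s2,_,S)
state=s2 head=2 tape=__[_]_101   (s2,_)→(s2,0,R)
state=s2 head=3 tape=__0[_]101   (s2,_)→(s2,0,R)
state=s2 head=4 tape=__00[1]01   (s2,1)→(s1,_,L)
state=s1 head=3 tape=__0[0]_01   (s1,0)→(s2,_,S)
state=s2 head=3 tape=__0[_]_01   (s2,_)→(s2,0,R)
state=s2 head=4 tape=__00[_]01   (s2,_)→(s2,0,R)
state=s2 head=5 tape=__000[0]1   (s2,0)→(s1,_,R)
state=s1 head=6 tape=__000_[1]   (s1,1)→(s0,1,L)
state=s0 head=5 tape=__000[_]1   (s0,_)→(s2,_,R)
state=s2 head=6 tape=__000_[1]   (s2,1)→(s1,_,L)
state=s1 head=5 tape=__000[_]_
M halts after 16 transitions.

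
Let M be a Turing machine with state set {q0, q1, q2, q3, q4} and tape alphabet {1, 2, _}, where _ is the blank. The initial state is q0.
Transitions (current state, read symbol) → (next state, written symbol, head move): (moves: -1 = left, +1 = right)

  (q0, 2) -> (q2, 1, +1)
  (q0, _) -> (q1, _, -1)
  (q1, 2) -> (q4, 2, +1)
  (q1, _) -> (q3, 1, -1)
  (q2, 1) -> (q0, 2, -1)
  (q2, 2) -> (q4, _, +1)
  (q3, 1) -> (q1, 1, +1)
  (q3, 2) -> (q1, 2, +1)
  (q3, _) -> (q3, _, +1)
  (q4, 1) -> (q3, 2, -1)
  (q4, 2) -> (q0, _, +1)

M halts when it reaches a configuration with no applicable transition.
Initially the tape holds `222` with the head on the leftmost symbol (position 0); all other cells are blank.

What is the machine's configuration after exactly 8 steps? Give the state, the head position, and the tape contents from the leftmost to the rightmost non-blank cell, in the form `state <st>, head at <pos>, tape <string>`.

state q3, head at 2, tape 1_11

q0 | [2]22_   read 2 → write 1, move +1, go to q2
q2 | 1[2]2_   read 2 → write _, move +1, go to q4
q4 | 1_[2]_   read 2 → write _, move +1, go to q0
q0 | 1__[_]   read _ → write _, move -1, go to q1
q1 | 1_[_]_   read _ → write 1, move -1, go to q3
q3 | 1[_]1_   read _ → write _, move +1, go to q3
q3 | 1_[1]_   read 1 → write 1, move +1, go to q1
q1 | 1_1[_]   read _ → write 1, move -1, go to q3
q3 | 1_[1]1
After 8 steps: state q3, head at 2, tape 1_11.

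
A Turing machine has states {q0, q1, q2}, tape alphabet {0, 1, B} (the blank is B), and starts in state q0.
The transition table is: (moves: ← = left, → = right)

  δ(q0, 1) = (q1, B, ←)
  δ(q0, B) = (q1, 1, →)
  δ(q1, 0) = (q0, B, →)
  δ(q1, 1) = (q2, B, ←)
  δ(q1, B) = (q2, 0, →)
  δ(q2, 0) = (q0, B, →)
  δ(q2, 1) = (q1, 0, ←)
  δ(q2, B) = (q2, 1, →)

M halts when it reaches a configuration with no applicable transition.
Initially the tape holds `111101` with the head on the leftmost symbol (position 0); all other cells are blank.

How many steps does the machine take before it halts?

16

q0 | B[1]11101   read 1 → write B, move ←, go to q1
q1 | [B]B11101   read B → write 0, move →, go to q2
q2 | 0[B]11101   read B → write 1, move →, go to q2
q2 | 01[1]1101   read 1 → write 0, move ←, go to q1
q1 | 0[1]01101   read 1 → write B, move ←, go to q2
q2 | [0]B01101   read 0 → write B, move →, go to q0
q0 | B[B]01101   read B → write 1, move →, go to q1
q1 | B1[0]1101   read 0 → write B, move →, go to q0
q0 | B1B[1]101   read 1 → write B, move ←, go to q1
q1 | B1[B]B101   read B → write 0, move →, go to q2
q2 | B10[B]101   read B → write 1, move →, go to q2
q2 | B101[1]01   read 1 → write 0, move ←, go to q1
q1 | B10[1]001   read 1 → write B, move ←, go to q2
q2 | B1[0]B001   read 0 → write B, move →, go to q0
q0 | B1B[B]001   read B → write 1, move →, go to q1
q1 | B1B1[0]01   read 0 → write B, move →, go to q0
q0 | B1B1B[0]1
M halts after 16 transitions.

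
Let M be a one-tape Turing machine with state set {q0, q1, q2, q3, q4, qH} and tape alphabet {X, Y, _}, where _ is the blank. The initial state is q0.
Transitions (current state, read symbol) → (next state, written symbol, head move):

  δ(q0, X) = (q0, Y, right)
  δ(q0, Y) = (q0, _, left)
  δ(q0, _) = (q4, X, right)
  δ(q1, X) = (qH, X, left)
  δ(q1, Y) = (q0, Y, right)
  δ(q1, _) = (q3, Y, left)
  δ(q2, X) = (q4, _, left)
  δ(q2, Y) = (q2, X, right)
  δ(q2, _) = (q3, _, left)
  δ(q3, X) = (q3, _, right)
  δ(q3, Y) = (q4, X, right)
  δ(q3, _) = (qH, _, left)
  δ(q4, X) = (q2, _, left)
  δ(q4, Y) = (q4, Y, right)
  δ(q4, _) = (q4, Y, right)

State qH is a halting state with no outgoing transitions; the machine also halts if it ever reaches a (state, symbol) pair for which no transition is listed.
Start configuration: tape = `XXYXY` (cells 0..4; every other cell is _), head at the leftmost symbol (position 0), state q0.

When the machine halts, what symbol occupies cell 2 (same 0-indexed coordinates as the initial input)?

q0 | _[X]XYXY   read X → write Y, move right, go to q0
q0 | _Y[X]YXY   read X → write Y, move right, go to q0
q0 | _YY[Y]XY   read Y → write _, move left, go to q0
q0 | _Y[Y]_XY   read Y → write _, move left, go to q0
q0 | _[Y]__XY   read Y → write _, move left, go to q0
q0 | [_]___XY   read _ → write X, move right, go to q4
q4 | X[_]__XY   read _ → write Y, move right, go to q4
q4 | XY[_]_XY   read _ → write Y, move right, go to q4
q4 | XYY[_]XY   read _ → write Y, move right, go to q4
q4 | XYYY[X]Y   read X → write _, move left, go to q2
q2 | XYY[Y]_Y   read Y → write X, move right, go to q2
q2 | XYYX[_]Y   read _ → write _, move left, go to q3
q3 | XYY[X]_Y   read X → write _, move right, go to q3
q3 | XYY_[_]Y   read _ → write _, move left, go to qH
qH | XYY[_]_Y
Cell 2 holds _ when M halts.

_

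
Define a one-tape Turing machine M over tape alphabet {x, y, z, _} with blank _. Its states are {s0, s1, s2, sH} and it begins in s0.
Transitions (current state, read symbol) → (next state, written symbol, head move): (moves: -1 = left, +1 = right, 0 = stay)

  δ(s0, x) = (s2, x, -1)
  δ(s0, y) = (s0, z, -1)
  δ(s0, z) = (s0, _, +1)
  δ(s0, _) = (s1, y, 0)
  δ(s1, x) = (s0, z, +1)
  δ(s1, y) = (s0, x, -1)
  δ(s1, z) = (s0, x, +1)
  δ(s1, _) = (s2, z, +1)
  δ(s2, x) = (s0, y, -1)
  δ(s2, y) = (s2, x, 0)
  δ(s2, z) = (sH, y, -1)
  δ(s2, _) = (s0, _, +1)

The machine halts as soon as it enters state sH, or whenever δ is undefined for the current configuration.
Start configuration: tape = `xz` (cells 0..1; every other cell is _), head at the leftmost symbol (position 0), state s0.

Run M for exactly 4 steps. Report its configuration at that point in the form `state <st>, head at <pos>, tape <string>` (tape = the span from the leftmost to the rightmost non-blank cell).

state=s0 head=0 tape=_[x]z   (s0,x)→(s2,x,-1)
state=s2 head=-1 tape=[_]xz   (s2,_)→(s0,_,+1)
state=s0 head=0 tape=_[x]z   (s0,x)→(s2,x,-1)
state=s2 head=-1 tape=[_]xz   (s2,_)→(s0,_,+1)
state=s0 head=0 tape=_[x]z
After 4 steps: state s0, head at 0, tape xz.

state s0, head at 0, tape xz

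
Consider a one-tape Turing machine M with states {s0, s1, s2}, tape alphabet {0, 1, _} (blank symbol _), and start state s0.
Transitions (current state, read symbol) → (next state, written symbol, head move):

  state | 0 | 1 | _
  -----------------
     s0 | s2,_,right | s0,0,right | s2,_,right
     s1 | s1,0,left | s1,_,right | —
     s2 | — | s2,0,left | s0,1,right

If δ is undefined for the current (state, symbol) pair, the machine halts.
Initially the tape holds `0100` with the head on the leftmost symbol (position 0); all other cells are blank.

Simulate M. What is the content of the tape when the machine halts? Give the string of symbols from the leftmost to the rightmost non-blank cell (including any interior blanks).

1_00

state=s0 head=0 tape=[0]100   (s0,0)→(s2,_,right)
state=s2 head=1 tape=_[1]00   (s2,1)→(s2,0,left)
state=s2 head=0 tape=[_]000   (s2,_)→(s0,1,right)
state=s0 head=1 tape=1[0]00   (s0,0)→(s2,_,right)
state=s2 head=2 tape=1_[0]0
The non-blank tape span at halt is 1_00.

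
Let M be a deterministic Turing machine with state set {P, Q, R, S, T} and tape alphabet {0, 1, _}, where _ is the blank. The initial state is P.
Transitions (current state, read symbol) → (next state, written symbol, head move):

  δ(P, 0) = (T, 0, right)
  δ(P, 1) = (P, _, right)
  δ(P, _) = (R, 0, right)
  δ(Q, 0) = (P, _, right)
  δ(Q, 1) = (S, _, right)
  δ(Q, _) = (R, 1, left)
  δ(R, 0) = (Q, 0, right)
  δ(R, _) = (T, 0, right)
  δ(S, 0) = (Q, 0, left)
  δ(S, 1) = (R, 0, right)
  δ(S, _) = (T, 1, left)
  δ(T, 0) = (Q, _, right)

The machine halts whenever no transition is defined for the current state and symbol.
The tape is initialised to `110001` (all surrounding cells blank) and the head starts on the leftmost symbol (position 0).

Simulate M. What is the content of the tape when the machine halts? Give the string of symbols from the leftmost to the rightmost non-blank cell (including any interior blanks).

P | [1]10001___   read 1 → write _, move right, go to P
P | _[1]0001___   read 1 → write _, move right, go to P
P | __[0]001___   read 0 → write 0, move right, go to T
T | __0[0]01___   read 0 → write _, move right, go to Q
Q | __0_[0]1___   read 0 → write _, move right, go to P
P | __0__[1]___   read 1 → write _, move right, go to P
P | __0___[_]__   read _ → write 0, move right, go to R
R | __0___0[_]_   read _ → write 0, move right, go to T
T | __0___00[_]
The non-blank tape span at halt is 0___00.

0___00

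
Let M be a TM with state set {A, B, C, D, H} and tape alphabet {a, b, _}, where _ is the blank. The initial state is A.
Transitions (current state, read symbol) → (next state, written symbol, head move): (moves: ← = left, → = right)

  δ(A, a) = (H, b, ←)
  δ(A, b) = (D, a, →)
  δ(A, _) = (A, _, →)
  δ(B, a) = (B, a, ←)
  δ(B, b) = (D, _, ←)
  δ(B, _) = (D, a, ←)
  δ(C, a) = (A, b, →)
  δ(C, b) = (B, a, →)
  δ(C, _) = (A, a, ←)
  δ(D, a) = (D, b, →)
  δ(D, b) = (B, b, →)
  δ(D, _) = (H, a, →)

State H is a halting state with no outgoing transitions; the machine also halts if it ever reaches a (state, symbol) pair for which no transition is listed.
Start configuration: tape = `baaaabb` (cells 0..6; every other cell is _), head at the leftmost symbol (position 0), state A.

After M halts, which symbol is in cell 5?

state=A head=0 tape=[b]aaaabb   (A,b)→(D,a,→)
state=D head=1 tape=a[a]aaabb   (D,a)→(D,b,→)
state=D head=2 tape=ab[a]aabb   (D,a)→(D,b,→)
state=D head=3 tape=abb[a]abb   (D,a)→(D,b,→)
state=D head=4 tape=abbb[a]bb   (D,a)→(D,b,→)
state=D head=5 tape=abbbb[b]b   (D,b)→(B,b,→)
state=B head=6 tape=abbbbb[b]   (B,b)→(D,_,←)
state=D head=5 tape=abbbb[b]_   (D,b)→(B,b,→)
state=B head=6 tape=abbbbb[_]   (B,_)→(D,a,←)
state=D head=5 tape=abbbb[b]a   (D,b)→(B,b,→)
state=B head=6 tape=abbbbb[a]   (B,a)→(B,a,←)
state=B head=5 tape=abbbb[b]a   (B,b)→(D,_,←)
state=D head=4 tape=abbb[b]_a   (D,b)→(B,b,→)
state=B head=5 tape=abbbb[_]a   (B,_)→(D,a,←)
state=D head=4 tape=abbb[b]aa   (D,b)→(B,b,→)
state=B head=5 tape=abbbb[a]a   (B,a)→(B,a,←)
state=B head=4 tape=abbb[b]aa   (B,b)→(D,_,←)
state=D head=3 tape=abb[b]_aa   (D,b)→(B,b,→)
state=B head=4 tape=abbb[_]aa   (B,_)→(D,a,←)
state=D head=3 tape=abb[b]aaa   (D,b)→(B,b,→)
state=B head=4 tape=abbb[a]aa   (B,a)→(B,a,←)
state=B head=3 tape=abb[b]aaa   (B,b)→(D,_,←)
state=D head=2 tape=ab[b]_aaa   (D,b)→(B,b,→)
state=B head=3 tape=abb[_]aaa   (B,_)→(D,a,←)
state=D head=2 tape=ab[b]aaaa   (D,b)→(B,b,→)
state=B head=3 tape=abb[a]aaa   (B,a)→(B,a,←)
state=B head=2 tape=ab[b]aaaa   (B,b)→(D,_,←)
state=D head=1 tape=a[b]_aaaa   (D,b)→(B,b,→)
state=B head=2 tape=ab[_]aaaa   (B,_)→(D,a,←)
state=D head=1 tape=a[b]aaaaa   (D,b)→(B,b,→)
state=B head=2 tape=ab[a]aaaa   (B,a)→(B,a,←)
state=B head=1 tape=a[b]aaaaa   (B,b)→(D,_,←)
state=D head=0 tape=[a]_aaaaa   (D,a)→(D,b,→)
state=D head=1 tape=b[_]aaaaa   (D,_)→(H,a,→)
state=H head=2 tape=ba[a]aaaa
Cell 5 holds a when M halts.

a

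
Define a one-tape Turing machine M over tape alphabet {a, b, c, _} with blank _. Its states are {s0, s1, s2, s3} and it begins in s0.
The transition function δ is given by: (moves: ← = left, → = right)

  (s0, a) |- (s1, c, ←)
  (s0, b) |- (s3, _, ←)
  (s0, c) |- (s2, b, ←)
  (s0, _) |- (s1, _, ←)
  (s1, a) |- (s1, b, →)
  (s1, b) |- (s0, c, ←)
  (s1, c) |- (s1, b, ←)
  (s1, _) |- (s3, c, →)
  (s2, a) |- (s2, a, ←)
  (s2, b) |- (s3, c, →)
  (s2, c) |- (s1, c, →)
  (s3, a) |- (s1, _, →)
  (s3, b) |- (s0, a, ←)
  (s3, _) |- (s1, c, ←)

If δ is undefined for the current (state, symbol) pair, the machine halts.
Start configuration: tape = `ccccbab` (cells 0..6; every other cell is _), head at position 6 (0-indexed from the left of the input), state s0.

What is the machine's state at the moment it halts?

state=s0 head=6 tape=_ccccba[b]_   (s0,b)→(s3,_,←)
state=s3 head=5 tape=_ccccb[a]__   (s3,a)→(s1,_,→)
state=s1 head=6 tape=_ccccb_[_]_   (s1,_)→(s3,c,→)
state=s3 head=7 tape=_ccccb_c[_]   (s3,_)→(s1,c,←)
state=s1 head=6 tape=_ccccb_[c]c   (s1,c)→(s1,b,←)
state=s1 head=5 tape=_ccccb[_]bc   (s1,_)→(s3,c,→)
state=s3 head=6 tape=_ccccbc[b]c   (s3,b)→(s0,a,←)
state=s0 head=5 tape=_ccccb[c]ac   (s0,c)→(s2,b,←)
state=s2 head=4 tape=_cccc[b]bac   (s2,b)→(s3,c,→)
state=s3 head=5 tape=_ccccc[b]ac   (s3,b)→(s0,a,←)
state=s0 head=4 tape=_cccc[c]aac   (s0,c)→(s2,b,←)
state=s2 head=3 tape=_ccc[c]baac   (s2,c)→(s1,c,→)
state=s1 head=4 tape=_cccc[b]aac   (s1,b)→(s0,c,←)
state=s0 head=3 tape=_ccc[c]caac   (s0,c)→(s2,b,←)
state=s2 head=2 tape=_cc[c]bcaac   (s2,c)→(s1,c,→)
state=s1 head=3 tape=_ccc[b]caac   (s1,b)→(s0,c,←)
state=s0 head=2 tape=_cc[c]ccaac   (s0,c)→(s2,b,←)
state=s2 head=1 tape=_c[c]bccaac   (s2,c)→(s1,c,→)
state=s1 head=2 tape=_cc[b]ccaac   (s1,b)→(s0,c,←)
state=s0 head=1 tape=_c[c]cccaac   (s0,c)→(s2,b,←)
state=s2 head=0 tape=_[c]bcccaac   (s2,c)→(s1,c,→)
state=s1 head=1 tape=_c[b]cccaac   (s1,b)→(s0,c,←)
state=s0 head=0 tape=_[c]ccccaac   (s0,c)→(s2,b,←)
state=s2 head=-1 tape=[_]bccccaac
No transition is defined for (s2, _); M halts in state s2.

s2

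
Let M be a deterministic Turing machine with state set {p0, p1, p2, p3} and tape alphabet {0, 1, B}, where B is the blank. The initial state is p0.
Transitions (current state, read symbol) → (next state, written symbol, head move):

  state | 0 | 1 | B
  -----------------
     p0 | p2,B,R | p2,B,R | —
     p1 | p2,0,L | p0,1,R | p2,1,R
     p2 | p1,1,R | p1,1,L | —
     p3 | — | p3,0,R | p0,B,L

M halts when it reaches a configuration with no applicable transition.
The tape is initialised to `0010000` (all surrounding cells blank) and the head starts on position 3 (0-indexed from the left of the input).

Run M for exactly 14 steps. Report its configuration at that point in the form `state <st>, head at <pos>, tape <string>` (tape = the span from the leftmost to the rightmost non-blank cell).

p0 | 001[0]000   read 0 → write B, move R, go to p2
p2 | 001B[0]00   read 0 → write 1, move R, go to p1
p1 | 001B1[0]0   read 0 → write 0, move L, go to p2
p2 | 001B[1]00   read 1 → write 1, move L, go to p1
p1 | 001[B]100   read B → write 1, move R, go to p2
p2 | 0011[1]00   read 1 → write 1, move L, go to p1
p1 | 001[1]100   read 1 → write 1, move R, go to p0
p0 | 0011[1]00   read 1 → write B, move R, go to p2
p2 | 0011B[0]0   read 0 → write 1, move R, go to p1
p1 | 0011B1[0]   read 0 → write 0, move L, go to p2
p2 | 0011B[1]0   read 1 → write 1, move L, go to p1
p1 | 0011[B]10   read B → write 1, move R, go to p2
p2 | 00111[1]0   read 1 → write 1, move L, go to p1
p1 | 0011[1]10   read 1 → write 1, move R, go to p0
p0 | 00111[1]0
After 14 steps: state p0, head at 5, tape 0011110.

state p0, head at 5, tape 0011110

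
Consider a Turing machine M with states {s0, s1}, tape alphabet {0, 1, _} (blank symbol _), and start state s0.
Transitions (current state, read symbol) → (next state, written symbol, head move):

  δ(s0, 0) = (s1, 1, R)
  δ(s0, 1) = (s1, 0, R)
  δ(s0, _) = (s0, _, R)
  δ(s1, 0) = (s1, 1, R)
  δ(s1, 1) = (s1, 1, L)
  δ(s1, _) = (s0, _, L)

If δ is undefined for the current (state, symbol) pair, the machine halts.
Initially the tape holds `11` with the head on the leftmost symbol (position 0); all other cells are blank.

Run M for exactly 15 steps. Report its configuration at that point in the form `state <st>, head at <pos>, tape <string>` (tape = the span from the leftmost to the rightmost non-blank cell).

state=s0 head=0 tape=__[1]1   (s0,1)→(s1,0,R)
state=s1 head=1 tape=__0[1]   (s1,1)→(s1,1,L)
state=s1 head=0 tape=__[0]1   (s1,0)→(s1,1,R)
state=s1 head=1 tape=__1[1]   (s1,1)→(s1,1,L)
state=s1 head=0 tape=__[1]1   (s1,1)→(s1,1,L)
state=s1 head=-1 tape=_[_]11   (s1,_)→(s0,_,L)
state=s0 head=-2 tape=[_]_11   (s0,_)→(s0,_,R)
state=s0 head=-1 tape=_[_]11   (s0,_)→(s0,_,R)
state=s0 head=0 tape=__[1]1   (s0,1)→(s1,0,R)
state=s1 head=1 tape=__0[1]   (s1,1)→(s1,1,L)
state=s1 head=0 tape=__[0]1   (s1,0)→(s1,1,R)
state=s1 head=1 tape=__1[1]   (s1,1)→(s1,1,L)
state=s1 head=0 tape=__[1]1   (s1,1)→(s1,1,L)
state=s1 head=-1 tape=_[_]11   (s1,_)→(s0,_,L)
state=s0 head=-2 tape=[_]_11   (s0,_)→(s0,_,R)
state=s0 head=-1 tape=_[_]11
After 15 steps: state s0, head at -1, tape 11.

state s0, head at -1, tape 11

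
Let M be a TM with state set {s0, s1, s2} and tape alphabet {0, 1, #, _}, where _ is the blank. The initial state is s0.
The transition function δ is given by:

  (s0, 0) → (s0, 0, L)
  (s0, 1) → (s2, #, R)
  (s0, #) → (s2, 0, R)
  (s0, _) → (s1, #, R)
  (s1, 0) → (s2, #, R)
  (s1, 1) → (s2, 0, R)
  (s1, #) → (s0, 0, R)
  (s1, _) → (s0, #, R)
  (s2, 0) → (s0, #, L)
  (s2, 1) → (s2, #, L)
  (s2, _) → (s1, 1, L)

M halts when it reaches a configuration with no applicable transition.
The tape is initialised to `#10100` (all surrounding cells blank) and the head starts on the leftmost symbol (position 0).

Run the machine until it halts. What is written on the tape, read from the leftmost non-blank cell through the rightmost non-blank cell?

state=s0 head=0 tape=__[#]10100   (s0,#)→(s2,0,R)
state=s2 head=1 tape=__0[1]0100   (s2,1)→(s2,#,L)
state=s2 head=0 tape=__[0]#0100   (s2,0)→(s0,#,L)
state=s0 head=-1 tape=_[_]##0100   (s0,_)→(s1,#,R)
state=s1 head=0 tape=_#[#]#0100   (s1,#)→(s0,0,R)
state=s0 head=1 tape=_#0[#]0100   (s0,#)→(s2,0,R)
state=s2 head=2 tape=_#00[0]100   (s2,0)→(s0,#,L)
state=s0 head=1 tape=_#0[0]#100   (s0,0)→(s0,0,L)
state=s0 head=0 tape=_#[0]0#100   (s0,0)→(s0,0,L)
state=s0 head=-1 tape=_[#]00#100   (s0,#)→(s2,0,R)
state=s2 head=0 tape=_0[0]0#100   (s2,0)→(s0,#,L)
state=s0 head=-1 tape=_[0]#0#100   (s0,0)→(s0,0,L)
state=s0 head=-2 tape=[_]0#0#100   (s0,_)→(s1,#,R)
state=s1 head=-1 tape=#[0]#0#100   (s1,0)→(s2,#,R)
state=s2 head=0 tape=##[#]0#100
The non-blank tape span at halt is ###0#100.

###0#100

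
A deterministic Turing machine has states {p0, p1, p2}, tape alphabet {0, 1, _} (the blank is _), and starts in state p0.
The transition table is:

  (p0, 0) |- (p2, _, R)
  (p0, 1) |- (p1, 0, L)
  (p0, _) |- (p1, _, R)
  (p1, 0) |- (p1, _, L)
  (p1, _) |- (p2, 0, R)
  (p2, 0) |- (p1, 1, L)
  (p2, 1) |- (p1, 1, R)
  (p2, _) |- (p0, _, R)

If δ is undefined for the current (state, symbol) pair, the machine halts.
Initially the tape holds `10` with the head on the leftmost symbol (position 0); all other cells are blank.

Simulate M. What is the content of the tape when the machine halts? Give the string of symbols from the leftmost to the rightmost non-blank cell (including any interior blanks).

p0 | ___[1]0   read 1 → write 0, move L, go to p1
p1 | __[_]00   read _ → write 0, move R, go to p2
p2 | __0[0]0   read 0 → write 1, move L, go to p1
p1 | __[0]10   read 0 → write _, move L, go to p1
p1 | _[_]_10   read _ → write 0, move R, go to p2
p2 | _0[_]10   read _ → write _, move R, go to p0
p0 | _0_[1]0   read 1 → write 0, move L, go to p1
p1 | _0[_]00   read _ → write 0, move R, go to p2
p2 | _00[0]0   read 0 → write 1, move L, go to p1
p1 | _0[0]10   read 0 → write _, move L, go to p1
p1 | _[0]_10   read 0 → write _, move L, go to p1
p1 | [_]__10   read _ → write 0, move R, go to p2
p2 | 0[_]_10   read _ → write _, move R, go to p0
p0 | 0_[_]10   read _ → write _, move R, go to p1
p1 | 0__[1]0
The non-blank tape span at halt is 0__10.

0__10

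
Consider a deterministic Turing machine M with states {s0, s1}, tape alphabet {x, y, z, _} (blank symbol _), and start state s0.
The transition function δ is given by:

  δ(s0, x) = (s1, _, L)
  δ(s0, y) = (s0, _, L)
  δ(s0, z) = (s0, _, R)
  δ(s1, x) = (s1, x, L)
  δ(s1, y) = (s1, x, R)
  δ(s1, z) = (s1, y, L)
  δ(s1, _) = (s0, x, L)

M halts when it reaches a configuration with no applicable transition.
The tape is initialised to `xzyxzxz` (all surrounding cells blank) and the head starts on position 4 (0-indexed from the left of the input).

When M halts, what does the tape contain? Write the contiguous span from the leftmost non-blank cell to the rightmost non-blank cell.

state=s0 head=4 tape=__xzyx[z]xz   (s0,z)→(s0,_,R)
state=s0 head=5 tape=__xzyx_[x]z   (s0,x)→(s1,_,L)
state=s1 head=4 tape=__xzyx[_]_z   (s1,_)→(s0,x,L)
state=s0 head=3 tape=__xzy[x]x_z   (s0,x)→(s1,_,L)
state=s1 head=2 tape=__xz[y]_x_z   (s1,y)→(s1,x,R)
state=s1 head=3 tape=__xzx[_]x_z   (s1,_)→(s0,x,L)
state=s0 head=2 tape=__xz[x]xx_z   (s0,x)→(s1,_,L)
state=s1 head=1 tape=__x[z]_xx_z   (s1,z)→(s1,y,L)
state=s1 head=0 tape=__[x]y_xx_z   (s1,x)→(s1,x,L)
state=s1 head=-1 tape=_[_]xy_xx_z   (s1,_)→(s0,x,L)
state=s0 head=-2 tape=[_]xxy_xx_z
The non-blank tape span at halt is xxy_xx_z.

xxy_xx_z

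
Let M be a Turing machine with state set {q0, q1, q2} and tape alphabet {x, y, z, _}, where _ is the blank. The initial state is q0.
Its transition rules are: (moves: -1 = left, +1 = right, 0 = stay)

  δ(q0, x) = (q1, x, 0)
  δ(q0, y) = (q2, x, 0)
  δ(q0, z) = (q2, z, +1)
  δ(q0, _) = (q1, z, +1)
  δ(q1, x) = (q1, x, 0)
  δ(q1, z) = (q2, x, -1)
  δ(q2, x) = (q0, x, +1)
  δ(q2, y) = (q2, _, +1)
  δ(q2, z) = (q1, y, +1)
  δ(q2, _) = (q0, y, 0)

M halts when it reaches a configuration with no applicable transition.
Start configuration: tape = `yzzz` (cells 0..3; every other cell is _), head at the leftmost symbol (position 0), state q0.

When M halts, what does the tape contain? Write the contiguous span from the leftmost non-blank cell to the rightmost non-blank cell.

xz_xz

q0 | [y]zzz__   read y → write x, move 0, go to q2
q2 | [x]zzz__   read x → write x, move +1, go to q0
q0 | x[z]zz__   read z → write z, move +1, go to q2
q2 | xz[z]z__   read z → write y, move +1, go to q1
q1 | xzy[z]__   read z → write x, move -1, go to q2
q2 | xz[y]x__   read y → write _, move +1, go to q2
q2 | xz_[x]__   read x → write x, move +1, go to q0
q0 | xz_x[_]_   read _ → write z, move +1, go to q1
q1 | xz_xz[_]
The non-blank tape span at halt is xz_xz.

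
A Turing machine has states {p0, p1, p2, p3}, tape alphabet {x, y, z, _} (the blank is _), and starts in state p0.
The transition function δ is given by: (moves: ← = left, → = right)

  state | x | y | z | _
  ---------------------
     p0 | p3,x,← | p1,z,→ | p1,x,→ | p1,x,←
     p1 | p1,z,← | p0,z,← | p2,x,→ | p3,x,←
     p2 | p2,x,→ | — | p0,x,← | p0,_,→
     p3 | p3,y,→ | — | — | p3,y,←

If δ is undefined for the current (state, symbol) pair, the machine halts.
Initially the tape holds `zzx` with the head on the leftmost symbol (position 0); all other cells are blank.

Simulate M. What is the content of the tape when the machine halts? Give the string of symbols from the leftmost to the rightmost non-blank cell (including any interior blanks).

state=p0 head=0 tape=[z]zx___   (p0,z)→(p1,x,→)
state=p1 head=1 tape=x[z]x___   (p1,z)→(p2,x,→)
state=p2 head=2 tape=xx[x]___   (p2,x)→(p2,x,→)
state=p2 head=3 tape=xxx[_]__   (p2,_)→(p0,_,→)
state=p0 head=4 tape=xxx_[_]_   (p0,_)→(p1,x,←)
state=p1 head=3 tape=xxx[_]x_   (p1,_)→(p3,x,←)
state=p3 head=2 tape=xx[x]xx_   (p3,x)→(p3,y,→)
state=p3 head=3 tape=xxy[x]x_   (p3,x)→(p3,y,→)
state=p3 head=4 tape=xxyy[x]_   (p3,x)→(p3,y,→)
state=p3 head=5 tape=xxyyy[_]   (p3,_)→(p3,y,←)
state=p3 head=4 tape=xxyy[y]y
The non-blank tape span at halt is xxyyyy.

xxyyyy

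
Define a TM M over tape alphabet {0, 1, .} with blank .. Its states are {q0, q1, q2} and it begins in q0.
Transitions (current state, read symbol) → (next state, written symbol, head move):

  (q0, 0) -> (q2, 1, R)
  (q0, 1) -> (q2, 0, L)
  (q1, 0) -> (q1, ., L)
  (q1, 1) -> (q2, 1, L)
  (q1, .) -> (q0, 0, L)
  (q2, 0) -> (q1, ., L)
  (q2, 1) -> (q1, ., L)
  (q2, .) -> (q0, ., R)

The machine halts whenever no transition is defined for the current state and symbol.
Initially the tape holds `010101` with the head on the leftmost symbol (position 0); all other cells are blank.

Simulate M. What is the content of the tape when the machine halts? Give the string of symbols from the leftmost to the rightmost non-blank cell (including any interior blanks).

state=q0 head=0 tape=.[0]10101.   (q0,0)→(q2,1,R)
state=q2 head=1 tape=.1[1]0101.   (q2,1)→(q1,.,L)
state=q1 head=0 tape=.[1].0101.   (q1,1)→(q2,1,L)
state=q2 head=-1 tape=[.]1.0101.   (q2,.)→(q0,.,R)
state=q0 head=0 tape=.[1].0101.   (q0,1)→(q2,0,L)
state=q2 head=-1 tape=[.]0.0101.   (q2,.)→(q0,.,R)
state=q0 head=0 tape=.[0].0101.   (q0,0)→(q2,1,R)
state=q2 head=1 tape=.1[.]0101.   (q2,.)→(q0,.,R)
state=q0 head=2 tape=.1.[0]101.   (q0,0)→(q2,1,R)
state=q2 head=3 tape=.1.1[1]01.   (q2,1)→(q1,.,L)
state=q1 head=2 tape=.1.[1].01.   (q1,1)→(q2,1,L)
state=q2 head=1 tape=.1[.]1.01.   (q2,.)→(q0,.,R)
state=q0 head=2 tape=.1.[1].01.   (q0,1)→(q2,0,L)
state=q2 head=1 tape=.1[.]0.01.   (q2,.)→(q0,.,R)
state=q0 head=2 tape=.1.[0].01.   (q0,0)→(q2,1,R)
state=q2 head=3 tape=.1.1[.]01.   (q2,.)→(q0,.,R)
state=q0 head=4 tape=.1.1.[0]1.   (q0,0)→(q2,1,R)
state=q2 head=5 tape=.1.1.1[1].   (q2,1)→(q1,.,L)
state=q1 head=4 tape=.1.1.[1]..   (q1,1)→(q2,1,L)
state=q2 head=3 tape=.1.1[.]1..   (q2,.)→(q0,.,R)
state=q0 head=4 tape=.1.1.[1]..   (q0,1)→(q2,0,L)
state=q2 head=3 tape=.1.1[.]0..   (q2,.)→(q0,.,R)
state=q0 head=4 tape=.1.1.[0]..   (q0,0)→(q2,1,R)
state=q2 head=5 tape=.1.1.1[.].   (q2,.)→(q0,.,R)
state=q0 head=6 tape=.1.1.1.[.]
The non-blank tape span at halt is 1.1.1.

1.1.1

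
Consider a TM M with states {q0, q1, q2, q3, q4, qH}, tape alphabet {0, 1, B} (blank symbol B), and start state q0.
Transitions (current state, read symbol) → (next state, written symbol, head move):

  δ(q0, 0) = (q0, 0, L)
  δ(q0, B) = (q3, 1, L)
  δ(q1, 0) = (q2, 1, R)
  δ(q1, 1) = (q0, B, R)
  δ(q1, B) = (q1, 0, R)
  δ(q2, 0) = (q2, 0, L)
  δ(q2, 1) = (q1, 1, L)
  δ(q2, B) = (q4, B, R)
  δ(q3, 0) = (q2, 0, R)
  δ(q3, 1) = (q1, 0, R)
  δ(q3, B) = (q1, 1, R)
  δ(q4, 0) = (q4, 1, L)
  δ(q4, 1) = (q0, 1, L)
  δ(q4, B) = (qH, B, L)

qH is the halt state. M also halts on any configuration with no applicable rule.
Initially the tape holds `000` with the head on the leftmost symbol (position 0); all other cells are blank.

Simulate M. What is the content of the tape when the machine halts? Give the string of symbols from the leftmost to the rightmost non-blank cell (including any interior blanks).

state=q0 head=0 tape=BB[0]00   (q0,0)→(q0,0,L)
state=q0 head=-1 tape=B[B]000   (q0,B)→(q3,1,L)
state=q3 head=-2 tape=[B]1000   (q3,B)→(q1,1,R)
state=q1 head=-1 tape=1[1]000   (q1,1)→(q0,B,R)
state=q0 head=0 tape=1B[0]00   (q0,0)→(q0,0,L)
state=q0 head=-1 tape=1[B]000   (q0,B)→(q3,1,L)
state=q3 head=-2 tape=[1]1000   (q3,1)→(q1,0,R)
state=q1 head=-1 tape=0[1]000   (q1,1)→(q0,B,R)
state=q0 head=0 tape=0B[0]00   (q0,0)→(q0,0,L)
state=q0 head=-1 tape=0[B]000   (q0,B)→(q3,1,L)
state=q3 head=-2 tape=[0]1000   (q3,0)→(q2,0,R)
state=q2 head=-1 tape=0[1]000   (q2,1)→(q1,1,L)
state=q1 head=-2 tape=[0]1000   (q1,0)→(q2,1,R)
state=q2 head=-1 tape=1[1]000   (q2,1)→(q1,1,L)
state=q1 head=-2 tape=[1]1000   (q1,1)→(q0,B,R)
state=q0 head=-1 tape=B[1]000
The non-blank tape span at halt is 1000.

1000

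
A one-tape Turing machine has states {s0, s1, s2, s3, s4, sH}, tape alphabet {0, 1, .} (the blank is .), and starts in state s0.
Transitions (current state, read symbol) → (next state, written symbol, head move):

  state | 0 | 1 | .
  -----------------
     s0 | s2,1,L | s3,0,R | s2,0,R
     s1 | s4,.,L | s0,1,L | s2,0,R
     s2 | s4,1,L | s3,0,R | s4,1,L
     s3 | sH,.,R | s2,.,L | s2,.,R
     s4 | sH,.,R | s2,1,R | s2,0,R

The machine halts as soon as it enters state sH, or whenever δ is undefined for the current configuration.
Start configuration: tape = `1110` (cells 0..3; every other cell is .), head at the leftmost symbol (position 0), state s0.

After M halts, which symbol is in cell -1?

0

s0 | .[1]110.   read 1 → write 0, move R, go to s3
s3 | .0[1]10.   read 1 → write ., move L, go to s2
s2 | .[0].10.   read 0 → write 1, move L, go to s4
s4 | [.]1.10.   read . → write 0, move R, go to s2
s2 | 0[1].10.   read 1 → write 0, move R, go to s3
s3 | 00[.]10.   read . → write ., move R, go to s2
s2 | 00.[1]0.   read 1 → write 0, move R, go to s3
s3 | 00.0[0].   read 0 → write ., move R, go to sH
sH | 00.0.[.]
Cell -1 holds 0 when M halts.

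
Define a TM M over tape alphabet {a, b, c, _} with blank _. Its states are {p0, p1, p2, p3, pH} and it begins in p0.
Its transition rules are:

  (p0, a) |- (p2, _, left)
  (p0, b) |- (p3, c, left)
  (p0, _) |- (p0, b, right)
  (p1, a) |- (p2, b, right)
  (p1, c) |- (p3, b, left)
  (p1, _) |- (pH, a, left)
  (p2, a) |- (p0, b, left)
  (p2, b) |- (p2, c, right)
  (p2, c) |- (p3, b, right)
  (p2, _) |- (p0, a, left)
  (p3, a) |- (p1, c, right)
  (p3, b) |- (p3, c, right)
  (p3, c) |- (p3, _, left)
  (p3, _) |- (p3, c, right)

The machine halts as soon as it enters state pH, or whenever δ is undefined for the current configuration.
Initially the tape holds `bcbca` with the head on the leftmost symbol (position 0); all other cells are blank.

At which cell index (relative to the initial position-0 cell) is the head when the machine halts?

p0 | ____[b]cbca_   read b → write c, move left, go to p3
p3 | ___[_]ccbca_   read _ → write c, move right, go to p3
p3 | ___c[c]cbca_   read c → write _, move left, go to p3
p3 | ___[c]_cbca_   read c → write _, move left, go to p3
p3 | __[_]__cbca_   read _ → write c, move right, go to p3
p3 | __c[_]_cbca_   read _ → write c, move right, go to p3
p3 | __cc[_]cbca_   read _ → write c, move right, go to p3
p3 | __ccc[c]bca_   read c → write _, move left, go to p3
p3 | __cc[c]_bca_   read c → write _, move left, go to p3
p3 | __c[c]__bca_   read c → write _, move left, go to p3
p3 | __[c]___bca_   read c → write _, move left, go to p3
p3 | _[_]____bca_   read _ → write c, move right, go to p3
p3 | _c[_]___bca_   read _ → write c, move right, go to p3
p3 | _cc[_]__bca_   read _ → write c, move right, go to p3
p3 | _ccc[_]_bca_   read _ → write c, move right, go to p3
p3 | _cccc[_]bca_   read _ → write c, move right, go to p3
p3 | _ccccc[b]ca_   read b → write c, move right, go to p3
p3 | _cccccc[c]a_   read c → write _, move left, go to p3
p3 | _ccccc[c]_a_   read c → write _, move left, go to p3
p3 | _cccc[c]__a_   read c → write _, move left, go to p3
p3 | _ccc[c]___a_   read c → write _, move left, go to p3
p3 | _cc[c]____a_   read c → write _, move left, go to p3
p3 | _c[c]_____a_   read c → write _, move left, go to p3
p3 | _[c]______a_   read c → write _, move left, go to p3
p3 | [_]_______a_   read _ → write c, move right, go to p3
p3 | c[_]______a_   read _ → write c, move right, go to p3
p3 | cc[_]_____a_   read _ → write c, move right, go to p3
p3 | ccc[_]____a_   read _ → write c, move right, go to p3
p3 | cccc[_]___a_   read _ → write c, move right, go to p3
p3 | ccccc[_]__a_   read _ → write c, move right, go to p3
p3 | cccccc[_]_a_   read _ → write c, move right, go to p3
p3 | ccccccc[_]a_   read _ → write c, move right, go to p3
p3 | cccccccc[a]_   read a → write c, move right, go to p1
p1 | ccccccccc[_]   read _ → write a, move left, go to pH
pH | cccccccc[c]a
At halt the head is at cell 4.

4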